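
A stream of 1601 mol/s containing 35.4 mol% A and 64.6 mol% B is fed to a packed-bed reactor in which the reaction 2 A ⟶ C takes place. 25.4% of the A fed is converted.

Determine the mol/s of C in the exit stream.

72 mol/s

A reacted = 0.254 × 566.8 = 144 mol/s; ν_A = −2, so ξ = 144/2 = 71.98 mol/s.
Outlet amounts (n = n₀ + ν ξ):
  A: 566.8 − 2(71.98) = 422.8
  C: 0 + 1(71.98) = 71.98
  B: 1034 (inert)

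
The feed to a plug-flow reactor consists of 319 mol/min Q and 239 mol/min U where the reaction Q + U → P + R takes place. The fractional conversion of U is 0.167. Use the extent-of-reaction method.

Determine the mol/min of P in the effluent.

U reacted = 0.167 × 239 = 39.91 mol/min; ν_U = −1, so ξ = 39.91/1 = 39.91 mol/min.
Outlet amounts (n = n₀ + ν ξ):
  Q: 319 − 1(39.91) = 279.1
  U: 239 − 1(39.91) = 199.1
  P: 0 + 1(39.91) = 39.91
  R: 0 + 1(39.91) = 39.91

39.9 mol/min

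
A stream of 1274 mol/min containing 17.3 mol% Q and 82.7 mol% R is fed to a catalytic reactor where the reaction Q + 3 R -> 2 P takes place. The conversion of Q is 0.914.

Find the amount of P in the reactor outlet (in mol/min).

Q reacted = 0.914 × 220.4 = 201.4 mol/min; ν_Q = −1, so ξ = 201.4/1 = 201.4 mol/min.
Outlet amounts (n = n₀ + ν ξ):
  Q: 220.4 − 1(201.4) = 18.95
  R: 1054 − 3(201.4) = 449.3
  P: 0 + 2(201.4) = 402.9

403 mol/min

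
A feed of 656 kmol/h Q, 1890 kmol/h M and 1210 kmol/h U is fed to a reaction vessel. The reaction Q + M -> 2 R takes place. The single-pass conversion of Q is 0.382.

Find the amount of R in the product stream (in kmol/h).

Q reacted = 0.382 × 656 = 250.6 kmol/h; ν_Q = −1, so ξ = 250.6/1 = 250.6 kmol/h.
Outlet amounts (n = n₀ + ν ξ):
  Q: 656 − 1(250.6) = 405.4
  M: 1890 − 1(250.6) = 1639
  R: 0 + 2(250.6) = 501.2
  U: 1210 (inert)

501 kmol/h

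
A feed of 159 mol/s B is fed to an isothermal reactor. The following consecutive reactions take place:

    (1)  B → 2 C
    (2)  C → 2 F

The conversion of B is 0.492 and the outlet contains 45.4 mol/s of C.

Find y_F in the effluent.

Conversion of B: B consumed = 1ξ₁ = 0.492 × 159 → ξ₁ = 78.23 mol/s.
C balance: n_C = 0 + 2ξ₁ − 1ξ₂ = 45.4 → ξ₂ = (2·78.23 − 45.4)/1 = 111.1 mol/s.
Outlet amounts (n = n₀ + Σ ν·ξ):
  B: 159 − 1(78.23) = 80.77
  C: 0 + 2(78.23) − 1(111.1) = 45.4
  F: 0 + 2(111.1) = 222.1
Total out = 348.3 mol/s; y_F = 222.1 / 348.3 = 0.6377.

0.638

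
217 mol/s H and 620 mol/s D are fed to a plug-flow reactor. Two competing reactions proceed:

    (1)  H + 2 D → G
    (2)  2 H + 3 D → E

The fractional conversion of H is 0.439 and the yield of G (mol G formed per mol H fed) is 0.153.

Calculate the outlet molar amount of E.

Yield of G: 1ξ₁ / 217 = 0.153 → ξ₁ = 33.2 mol/s.
Conversion of H: 1ξ₁ + 2ξ₂ = 0.439 × 217 = 95.26 → ξ₂ = 31.03 mol/s.
Outlet amounts (n = n₀ + Σ ν·ξ):
  H: 217 − 1(33.2) − 2(31.03) = 121.7
  D: 620 − 2(33.2) − 3(31.03) = 460.5
  G: 0 + 1(33.2) = 33.2
  E: 0 + 1(31.03) = 31.03

31 mol/s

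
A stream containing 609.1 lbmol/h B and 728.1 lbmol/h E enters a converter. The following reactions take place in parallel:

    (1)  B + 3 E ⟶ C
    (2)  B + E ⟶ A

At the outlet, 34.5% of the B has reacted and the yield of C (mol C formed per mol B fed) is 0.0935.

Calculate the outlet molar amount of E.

404 lbmol/h

Yield of C: 1ξ₁ / 609.1 = 0.0935 → ξ₁ = 56.95 lbmol/h.
Conversion of B: 1ξ₁ + 1ξ₂ = 0.345 × 609.1 = 210.1 → ξ₂ = 153.2 lbmol/h.
Outlet amounts (n = n₀ + Σ ν·ξ):
  B: 609.1 − 1(56.95) − 1(153.2) = 399
  E: 728.1 − 3(56.95) − 1(153.2) = 404.1
  C: 0 + 1(56.95) = 56.95
  A: 0 + 1(153.2) = 153.2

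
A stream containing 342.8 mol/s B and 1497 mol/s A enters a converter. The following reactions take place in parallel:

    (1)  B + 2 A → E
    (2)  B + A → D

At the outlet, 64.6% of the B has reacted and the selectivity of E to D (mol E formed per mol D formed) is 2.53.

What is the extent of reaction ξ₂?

ξ₂ = 62.7 mol/s

Conversion of B: B consumed = 0.646 × 342.8 = 221.4 mol/s = 1ξ₁ + 1ξ₂.
Selectivity: 1ξ₁ / (1ξ₂) = 2.53 → ξ₁ = 2.53 ξ₂.
Substitute: (1·2.53 + 1) ξ₂ = 221.4 → ξ₂ = 62.73 mol/s, ξ₁ = 158.7 mol/s.
Outlet amounts (n = n₀ + Σ ν·ξ):
  B: 342.8 − 1(158.7) − 1(62.73) = 121.4
  A: 1497 − 2(158.7) − 1(62.73) = 1117
  E: 0 + 1(158.7) = 158.7
  D: 0 + 1(62.73) = 62.73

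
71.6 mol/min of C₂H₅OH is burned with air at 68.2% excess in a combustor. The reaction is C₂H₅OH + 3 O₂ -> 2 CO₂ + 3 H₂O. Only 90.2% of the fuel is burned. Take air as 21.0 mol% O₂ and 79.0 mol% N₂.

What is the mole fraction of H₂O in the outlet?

0.104

Stoichiometric O₂ = 3 × 71.6 = 214.8 mol/min; O₂ fed = 214.8 × 1.682 = 361.3 mol/min.
N₂ fed = 361.3 × 79/21 = 1359 mol/min.
Fuel reacted = 0.902 × 71.6 → ξ = 64.58 mol/min.
Outlet (n = n₀ + ν ξ):
  C₂H₅OH: 71.6 − 1(64.58) = 7.017
  O₂: 361.3 − 3(64.58) = 167.5
  N₂: 1359 (inert)
  CO₂: 0 + 2(64.58) = 129.2
  H₂O: 0 + 3(64.58) = 193.7
Total out = 1857 mol/min; y_H₂O = 193.7 / 1857 = 0.1044.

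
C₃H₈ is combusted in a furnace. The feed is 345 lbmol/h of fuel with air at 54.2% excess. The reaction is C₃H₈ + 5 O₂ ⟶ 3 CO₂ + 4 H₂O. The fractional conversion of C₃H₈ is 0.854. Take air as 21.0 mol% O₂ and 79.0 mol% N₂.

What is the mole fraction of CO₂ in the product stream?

Stoichiometric O₂ = 5 × 345 = 1725 lbmol/h; O₂ fed = 1725 × 1.542 = 2660 lbmol/h.
N₂ fed = 2660 × 79/21 = 10010 lbmol/h.
Fuel reacted = 0.854 × 345 → ξ = 294.6 lbmol/h.
Outlet (n = n₀ + ν ξ):
  C₃H₈: 345 − 1(294.6) = 50.37
  O₂: 2660 − 5(294.6) = 1187
  N₂: 10010 (inert)
  CO₂: 0 + 3(294.6) = 883.9
  H₂O: 0 + 4(294.6) = 1179
Total out = 13310 lbmol/h; y_CO₂ = 883.9 / 13310 = 0.06643.

0.0664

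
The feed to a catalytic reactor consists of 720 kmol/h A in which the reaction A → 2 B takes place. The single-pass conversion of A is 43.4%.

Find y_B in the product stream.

A reacted = 0.434 × 720 = 312.5 kmol/h; ν_A = −1, so ξ = 312.5/1 = 312.5 kmol/h.
Outlet amounts (n = n₀ + ν ξ):
  A: 720 − 1(312.5) = 407.5
  B: 0 + 2(312.5) = 625
Total out = 1032 kmol/h; y_B = 625 / 1032 = 0.6053.

0.605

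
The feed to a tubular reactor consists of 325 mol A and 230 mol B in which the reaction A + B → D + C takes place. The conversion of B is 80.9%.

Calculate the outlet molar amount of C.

B reacted = 0.809 × 230 = 186.1 mol; ν_B = −1, so ξ = 186.1/1 = 186.1 mol.
Outlet amounts (n = n₀ + ν ξ):
  A: 325 − 1(186.1) = 138.9
  B: 230 − 1(186.1) = 43.93
  D: 0 + 1(186.1) = 186.1
  C: 0 + 1(186.1) = 186.1

186 mol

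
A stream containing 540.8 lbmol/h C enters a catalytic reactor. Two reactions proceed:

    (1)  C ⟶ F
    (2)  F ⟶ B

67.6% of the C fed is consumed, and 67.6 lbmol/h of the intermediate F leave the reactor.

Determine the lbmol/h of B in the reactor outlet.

298 lbmol/h

Conversion of C: C consumed = 1ξ₁ = 0.676 × 540.8 → ξ₁ = 365.6 lbmol/h.
F balance: n_F = 0 + 1ξ₁ − 1ξ₂ = 67.6 → ξ₂ = (1·365.6 − 67.6)/1 = 298 lbmol/h.
Outlet amounts (n = n₀ + Σ ν·ξ):
  C: 540.8 − 1(365.6) = 175.2
  F: 0 + 1(365.6) − 1(298) = 67.6
  B: 0 + 1(298) = 298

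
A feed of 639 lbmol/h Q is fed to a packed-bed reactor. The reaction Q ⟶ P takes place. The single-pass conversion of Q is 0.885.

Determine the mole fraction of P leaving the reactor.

Q reacted = 0.885 × 639 = 565.5 lbmol/h; ν_Q = −1, so ξ = 565.5/1 = 565.5 lbmol/h.
Outlet amounts (n = n₀ + ν ξ):
  Q: 639 − 1(565.5) = 73.49
  P: 0 + 1(565.5) = 565.5
Total out = 639 lbmol/h; y_P = 565.5 / 639 = 0.885.

0.885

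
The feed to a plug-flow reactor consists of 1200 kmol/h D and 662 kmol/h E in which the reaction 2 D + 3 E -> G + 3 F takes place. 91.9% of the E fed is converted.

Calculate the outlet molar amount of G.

E reacted = 0.919 × 662 = 608.4 kmol/h; ν_E = −3, so ξ = 608.4/3 = 202.8 kmol/h.
Outlet amounts (n = n₀ + ν ξ):
  D: 1200 − 2(202.8) = 794.4
  E: 662 − 3(202.8) = 53.62
  G: 0 + 1(202.8) = 202.8
  F: 0 + 3(202.8) = 608.4

203 kmol/h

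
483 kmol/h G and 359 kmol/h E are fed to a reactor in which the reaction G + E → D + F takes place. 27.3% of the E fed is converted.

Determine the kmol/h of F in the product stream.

E reacted = 0.273 × 359 = 98.01 kmol/h; ν_E = −1, so ξ = 98.01/1 = 98.01 kmol/h.
Outlet amounts (n = n₀ + ν ξ):
  G: 483 − 1(98.01) = 385
  E: 359 − 1(98.01) = 261
  D: 0 + 1(98.01) = 98.01
  F: 0 + 1(98.01) = 98.01

98 kmol/h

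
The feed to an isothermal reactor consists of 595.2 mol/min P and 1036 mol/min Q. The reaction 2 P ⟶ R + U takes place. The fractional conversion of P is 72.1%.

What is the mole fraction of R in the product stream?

0.132

P reacted = 0.721 × 595.2 = 429.1 mol/min; ν_P = −2, so ξ = 429.1/2 = 214.6 mol/min.
Outlet amounts (n = n₀ + ν ξ):
  P: 595.2 − 2(214.6) = 166.1
  R: 0 + 1(214.6) = 214.6
  U: 0 + 1(214.6) = 214.6
  Q: 1036 (inert)
Total out = 1631 mol/min; y_R = 214.6 / 1631 = 0.1315.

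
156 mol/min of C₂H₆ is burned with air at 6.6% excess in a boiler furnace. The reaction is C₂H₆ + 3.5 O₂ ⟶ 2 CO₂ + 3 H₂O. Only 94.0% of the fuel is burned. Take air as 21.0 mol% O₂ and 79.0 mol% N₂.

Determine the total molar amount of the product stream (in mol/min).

3000 mol/min

Stoichiometric O₂ = 3.5 × 156 = 546 mol/min; O₂ fed = 546 × 1.066 = 582 mol/min.
N₂ fed = 582 × 79/21 = 2190 mol/min.
Fuel reacted = 0.94 × 156 → ξ = 146.6 mol/min.
Outlet (n = n₀ + ν ξ):
  C₂H₆: 156 − 1(146.6) = 9.36
  O₂: 582 − 3.5(146.6) = 68.8
  N₂: 2190 (inert)
  CO₂: 0 + 2(146.6) = 293.3
  H₂O: 0 + 3(146.6) = 439.9
Total out = 9.36 + 68.8 + 2190 + 293.3 + 439.9 = 3001 mol/min.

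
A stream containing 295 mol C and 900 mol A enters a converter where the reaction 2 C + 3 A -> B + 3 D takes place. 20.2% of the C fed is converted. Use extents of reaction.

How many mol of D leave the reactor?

89.4 mol

C reacted = 0.202 × 295 = 59.59 mol; ν_C = −2, so ξ = 59.59/2 = 29.8 mol.
Outlet amounts (n = n₀ + ν ξ):
  C: 295 − 2(29.8) = 235.4
  A: 900 − 3(29.8) = 810.6
  B: 0 + 1(29.8) = 29.8
  D: 0 + 3(29.8) = 89.39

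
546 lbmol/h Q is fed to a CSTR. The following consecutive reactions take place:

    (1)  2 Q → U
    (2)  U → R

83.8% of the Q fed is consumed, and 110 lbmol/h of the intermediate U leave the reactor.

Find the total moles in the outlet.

Conversion of Q: Q consumed = 2ξ₁ = 0.838 × 546 → ξ₁ = 228.8 lbmol/h.
U balance: n_U = 0 + 1ξ₁ − 1ξ₂ = 110 → ξ₂ = (1·228.8 − 110)/1 = 118.8 lbmol/h.
Outlet amounts (n = n₀ + Σ ν·ξ):
  Q: 546 − 2(228.8) = 88.45
  U: 0 + 1(228.8) − 1(118.8) = 110
  R: 0 + 1(118.8) = 118.8
Total out = 88.45 + 110 + 118.8 = 317.2 lbmol/h.

317 lbmol/h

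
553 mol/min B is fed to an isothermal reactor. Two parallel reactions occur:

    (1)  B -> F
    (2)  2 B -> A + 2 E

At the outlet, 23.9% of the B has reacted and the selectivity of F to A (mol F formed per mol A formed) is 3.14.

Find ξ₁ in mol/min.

Conversion of B: B consumed = 0.239 × 553 = 132.2 mol/min = 1ξ₁ + 2ξ₂.
Selectivity: 1ξ₁ / (1ξ₂) = 3.14 → ξ₁ = 3.14 ξ₂.
Substitute: (1·3.14 + 2) ξ₂ = 132.2 → ξ₂ = 25.71 mol/min, ξ₁ = 80.74 mol/min.
Outlet amounts (n = n₀ + Σ ν·ξ):
  B: 553 − 1(80.74) − 2(25.71) = 420.8
  F: 0 + 1(80.74) = 80.74
  A: 0 + 1(25.71) = 25.71
  E: 0 + 2(25.71) = 51.43

ξ₁ = 80.7 mol/min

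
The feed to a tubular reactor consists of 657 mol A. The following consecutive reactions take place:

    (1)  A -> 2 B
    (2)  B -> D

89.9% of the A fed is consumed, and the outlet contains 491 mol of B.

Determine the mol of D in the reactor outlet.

Conversion of A: A consumed = 1ξ₁ = 0.899 × 657 → ξ₁ = 590.6 mol.
B balance: n_B = 0 + 2ξ₁ − 1ξ₂ = 491 → ξ₂ = (2·590.6 − 491)/1 = 690.3 mol.
Outlet amounts (n = n₀ + Σ ν·ξ):
  A: 657 − 1(590.6) = 66.36
  B: 0 + 2(590.6) − 1(690.3) = 491
  D: 0 + 1(690.3) = 690.3

690 mol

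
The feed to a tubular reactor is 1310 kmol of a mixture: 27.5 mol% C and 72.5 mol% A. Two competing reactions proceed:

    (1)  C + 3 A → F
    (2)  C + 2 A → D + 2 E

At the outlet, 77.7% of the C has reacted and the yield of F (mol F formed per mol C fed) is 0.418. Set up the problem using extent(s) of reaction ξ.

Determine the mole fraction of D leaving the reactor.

0.151

Yield of F: 1ξ₁ / 360.2 = 0.418 → ξ₁ = 150.6 kmol.
Conversion of C: 1ξ₁ + 1ξ₂ = 0.777 × 360.2 = 279.9 → ξ₂ = 129.3 kmol.
Outlet amounts (n = n₀ + Σ ν·ξ):
  C: 360.2 − 1(150.6) − 1(129.3) = 80.34
  A: 949.8 − 3(150.6) − 2(129.3) = 239.3
  F: 0 + 1(150.6) = 150.6
  D: 0 + 1(129.3) = 129.3
  E: 0 + 2(129.3) = 258.7
Total out = 858.2 kmol; y_D = 129.3 / 858.2 = 0.1507.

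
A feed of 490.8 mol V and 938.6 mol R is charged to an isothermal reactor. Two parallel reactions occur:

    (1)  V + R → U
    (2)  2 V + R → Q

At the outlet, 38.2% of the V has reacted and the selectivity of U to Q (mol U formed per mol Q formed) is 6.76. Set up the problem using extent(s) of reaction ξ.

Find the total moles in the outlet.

1240 mol

Conversion of V: V consumed = 0.382 × 490.8 = 187.5 mol = 1ξ₁ + 2ξ₂.
Selectivity: 1ξ₁ / (1ξ₂) = 6.76 → ξ₁ = 6.76 ξ₂.
Substitute: (1·6.76 + 2) ξ₂ = 187.5 → ξ₂ = 21.4 mol, ξ₁ = 144.7 mol.
Outlet amounts (n = n₀ + Σ ν·ξ):
  V: 490.8 − 1(144.7) − 2(21.4) = 303.3
  R: 938.6 − 1(144.7) − 1(21.4) = 772.5
  U: 0 + 1(144.7) = 144.7
  Q: 0 + 1(21.4) = 21.4
Total out = 303.3 + 772.5 + 144.7 + 21.4 = 1242 mol.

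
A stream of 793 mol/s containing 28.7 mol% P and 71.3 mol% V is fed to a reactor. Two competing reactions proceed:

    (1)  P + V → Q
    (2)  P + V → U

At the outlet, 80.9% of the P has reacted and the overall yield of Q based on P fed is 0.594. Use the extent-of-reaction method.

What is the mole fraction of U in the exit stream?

0.0804

Yield of Q: 1ξ₁ / 227.6 = 0.594 → ξ₁ = 135.2 mol/s.
Conversion of P: 1ξ₁ + 1ξ₂ = 0.809 × 227.6 = 184.1 → ξ₂ = 48.93 mol/s.
Outlet amounts (n = n₀ + Σ ν·ξ):
  P: 227.6 − 1(135.2) − 1(48.93) = 43.47
  V: 565.4 − 1(135.2) − 1(48.93) = 381.3
  Q: 0 + 1(135.2) = 135.2
  U: 0 + 1(48.93) = 48.93
Total out = 608.9 mol/s; y_U = 48.93 / 608.9 = 0.08036.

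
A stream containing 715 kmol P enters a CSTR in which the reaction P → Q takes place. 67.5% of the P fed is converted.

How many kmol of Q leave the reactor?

P reacted = 0.675 × 715 = 482.6 kmol; ν_P = −1, so ξ = 482.6/1 = 482.6 kmol.
Outlet amounts (n = n₀ + ν ξ):
  P: 715 − 1(482.6) = 232.4
  Q: 0 + 1(482.6) = 482.6

483 kmol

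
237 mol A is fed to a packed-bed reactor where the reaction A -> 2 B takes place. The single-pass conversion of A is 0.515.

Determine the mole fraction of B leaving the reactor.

A reacted = 0.515 × 237 = 122.1 mol; ν_A = −1, so ξ = 122.1/1 = 122.1 mol.
Outlet amounts (n = n₀ + ν ξ):
  A: 237 − 1(122.1) = 114.9
  B: 0 + 2(122.1) = 244.1
Total out = 359.1 mol; y_B = 244.1 / 359.1 = 0.6799.

0.68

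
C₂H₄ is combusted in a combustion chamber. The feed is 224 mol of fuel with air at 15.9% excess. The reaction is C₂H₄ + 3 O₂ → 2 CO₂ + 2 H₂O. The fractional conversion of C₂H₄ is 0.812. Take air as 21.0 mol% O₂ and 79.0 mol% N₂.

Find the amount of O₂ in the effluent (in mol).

Stoichiometric O₂ = 3 × 224 = 672 mol; O₂ fed = 672 × 1.159 = 778.8 mol.
N₂ fed = 778.8 × 79/21 = 2930 mol.
Fuel reacted = 0.812 × 224 → ξ = 181.9 mol.
Outlet (n = n₀ + ν ξ):
  C₂H₄: 224 − 1(181.9) = 42.11
  O₂: 778.8 − 3(181.9) = 233.2
  N₂: 2930 (inert)
  CO₂: 0 + 2(181.9) = 363.8
  H₂O: 0 + 2(181.9) = 363.8

233 mol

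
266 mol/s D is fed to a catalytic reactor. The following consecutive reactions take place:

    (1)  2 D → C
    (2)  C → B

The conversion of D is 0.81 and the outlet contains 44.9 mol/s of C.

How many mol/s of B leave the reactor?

62.8 mol/s

Conversion of D: D consumed = 2ξ₁ = 0.81 × 266 → ξ₁ = 107.7 mol/s.
C balance: n_C = 0 + 1ξ₁ − 1ξ₂ = 44.9 → ξ₂ = (1·107.7 − 44.9)/1 = 62.83 mol/s.
Outlet amounts (n = n₀ + Σ ν·ξ):
  D: 266 − 2(107.7) = 50.54
  C: 0 + 1(107.7) − 1(62.83) = 44.9
  B: 0 + 1(62.83) = 62.83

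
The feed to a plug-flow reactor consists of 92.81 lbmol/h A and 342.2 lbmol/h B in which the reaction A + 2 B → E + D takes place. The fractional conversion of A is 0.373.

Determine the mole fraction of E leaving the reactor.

0.0865

A reacted = 0.373 × 92.81 = 34.62 lbmol/h; ν_A = −1, so ξ = 34.62/1 = 34.62 lbmol/h.
Outlet amounts (n = n₀ + ν ξ):
  A: 92.81 − 1(34.62) = 58.19
  B: 342.2 − 2(34.62) = 273
  E: 0 + 1(34.62) = 34.62
  D: 0 + 1(34.62) = 34.62
Total out = 400.4 lbmol/h; y_E = 34.62 / 400.4 = 0.08646.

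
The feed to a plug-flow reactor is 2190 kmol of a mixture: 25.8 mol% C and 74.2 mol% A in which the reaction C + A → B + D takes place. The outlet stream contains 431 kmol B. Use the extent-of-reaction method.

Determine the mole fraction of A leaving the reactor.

For B: n = n₀ + 1ξ → 431 = 0 + 1ξ, giving ξ = 431 kmol.
Outlet amounts (n = n₀ + ν ξ):
  C: 565 − 1(431) = 134
  A: 1625 − 1(431) = 1194
  B: 0 + 1(431) = 431
  D: 0 + 1(431) = 431
Total out = 2190 kmol; y_A = 1194 / 2190 = 0.5452.

0.545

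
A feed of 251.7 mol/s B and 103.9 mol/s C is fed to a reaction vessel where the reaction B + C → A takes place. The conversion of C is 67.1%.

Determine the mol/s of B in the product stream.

182 mol/s

C reacted = 0.671 × 103.9 = 69.72 mol/s; ν_C = −1, so ξ = 69.72/1 = 69.72 mol/s.
Outlet amounts (n = n₀ + ν ξ):
  B: 251.7 − 1(69.72) = 182
  C: 103.9 − 1(69.72) = 34.18
  A: 0 + 1(69.72) = 69.72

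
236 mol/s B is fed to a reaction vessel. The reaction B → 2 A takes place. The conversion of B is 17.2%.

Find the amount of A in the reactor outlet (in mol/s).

81.2 mol/s

B reacted = 0.172 × 236 = 40.59 mol/s; ν_B = −1, so ξ = 40.59/1 = 40.59 mol/s.
Outlet amounts (n = n₀ + ν ξ):
  B: 236 − 1(40.59) = 195.4
  A: 0 + 2(40.59) = 81.18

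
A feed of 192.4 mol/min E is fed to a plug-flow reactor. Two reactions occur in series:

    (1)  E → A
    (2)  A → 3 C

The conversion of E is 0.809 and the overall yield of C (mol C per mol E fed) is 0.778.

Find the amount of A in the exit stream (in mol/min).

106 mol/min

Conversion of E: E consumed = 1ξ₁ = 0.809 × 192.4 → ξ₁ = 155.7 mol/min.
Yield of C: 3ξ₂ / 192.4 = 0.778 → ξ₂ = 49.9 mol/min.
Outlet amounts (n = n₀ + Σ ν·ξ):
  E: 192.4 − 1(155.7) = 36.75
  A: 0 + 1(155.7) − 1(49.9) = 105.8
  C: 0 + 3(49.9) = 149.7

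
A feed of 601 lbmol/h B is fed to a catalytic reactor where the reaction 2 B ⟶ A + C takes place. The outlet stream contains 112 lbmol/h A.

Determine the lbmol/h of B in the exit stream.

377 lbmol/h

For A: n = n₀ + 1ξ → 112 = 0 + 1ξ, giving ξ = 112 lbmol/h.
Outlet amounts (n = n₀ + ν ξ):
  B: 601 − 2(112) = 377
  A: 0 + 1(112) = 112
  C: 0 + 1(112) = 112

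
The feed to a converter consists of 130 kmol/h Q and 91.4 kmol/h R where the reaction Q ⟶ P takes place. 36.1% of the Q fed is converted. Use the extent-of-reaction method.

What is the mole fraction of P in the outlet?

0.212

Q reacted = 0.361 × 130 = 46.93 kmol/h; ν_Q = −1, so ξ = 46.93/1 = 46.93 kmol/h.
Outlet amounts (n = n₀ + ν ξ):
  Q: 130 − 1(46.93) = 83.07
  P: 0 + 1(46.93) = 46.93
  R: 91.4 (inert)
Total out = 221.4 kmol/h; y_P = 46.93 / 221.4 = 0.212.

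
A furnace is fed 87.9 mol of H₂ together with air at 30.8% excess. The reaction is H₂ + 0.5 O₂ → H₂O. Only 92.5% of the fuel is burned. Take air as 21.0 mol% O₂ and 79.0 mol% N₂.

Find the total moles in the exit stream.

Stoichiometric O₂ = 0.5 × 87.9 = 43.95 mol; O₂ fed = 43.95 × 1.308 = 57.49 mol.
N₂ fed = 57.49 × 79/21 = 216.3 mol.
Fuel reacted = 0.925 × 87.9 → ξ = 81.31 mol.
Outlet (n = n₀ + ν ξ):
  H₂: 87.9 − 1(81.31) = 6.593
  O₂: 57.49 − 0.5(81.31) = 16.83
  N₂: 216.3 (inert)
  H₂O: 0 + 1(81.31) = 81.31
Total out = 6.593 + 16.83 + 216.3 + 81.31 = 321 mol.

321 mol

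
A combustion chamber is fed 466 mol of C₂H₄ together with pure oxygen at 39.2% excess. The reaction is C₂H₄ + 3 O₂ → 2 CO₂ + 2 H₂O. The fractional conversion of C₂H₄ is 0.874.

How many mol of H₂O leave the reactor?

815 mol

Stoichiometric O₂ = 3 × 466 = 1398 mol; O₂ fed = 1398 × 1.392 = 1946 mol.
Fuel reacted = 0.874 × 466 → ξ = 407.3 mol.
Outlet (n = n₀ + ν ξ):
  C₂H₄: 466 − 1(407.3) = 58.72
  O₂: 1946 − 3(407.3) = 724.2
  CO₂: 0 + 2(407.3) = 814.6
  H₂O: 0 + 2(407.3) = 814.6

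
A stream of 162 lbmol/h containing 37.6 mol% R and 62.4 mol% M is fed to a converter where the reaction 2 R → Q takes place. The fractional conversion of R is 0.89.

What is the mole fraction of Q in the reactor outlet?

R reacted = 0.89 × 60.91 = 54.21 lbmol/h; ν_R = −2, so ξ = 54.21/2 = 27.11 lbmol/h.
Outlet amounts (n = n₀ + ν ξ):
  R: 60.91 − 2(27.11) = 6.7
  Q: 0 + 1(27.11) = 27.11
  M: 101.1 (inert)
Total out = 134.9 lbmol/h; y_Q = 27.11 / 134.9 = 0.2009.

0.201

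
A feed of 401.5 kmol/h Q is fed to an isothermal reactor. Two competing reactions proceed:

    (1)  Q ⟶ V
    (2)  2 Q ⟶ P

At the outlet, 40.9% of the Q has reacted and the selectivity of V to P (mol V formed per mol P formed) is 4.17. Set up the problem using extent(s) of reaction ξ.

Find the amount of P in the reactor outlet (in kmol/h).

Conversion of Q: Q consumed = 0.409 × 401.5 = 164.2 kmol/h = 1ξ₁ + 2ξ₂.
Selectivity: 1ξ₁ / (1ξ₂) = 4.17 → ξ₁ = 4.17 ξ₂.
Substitute: (1·4.17 + 2) ξ₂ = 164.2 → ξ₂ = 26.61 kmol/h, ξ₁ = 111 kmol/h.
Outlet amounts (n = n₀ + Σ ν·ξ):
  Q: 401.5 − 1(111) − 2(26.61) = 237.3
  V: 0 + 1(111) = 111
  P: 0 + 1(26.61) = 26.61

26.6 kmol/h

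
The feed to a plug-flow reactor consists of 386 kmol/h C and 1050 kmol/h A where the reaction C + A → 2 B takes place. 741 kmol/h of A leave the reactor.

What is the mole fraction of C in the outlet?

0.0536

For A: n = n₀ − 1ξ → 741 = 1050 − 1ξ, giving ξ = 309 kmol/h.
Outlet amounts (n = n₀ + ν ξ):
  C: 386 − 1(309) = 77
  A: 1050 − 1(309) = 741
  B: 0 + 2(309) = 618
Total out = 1436 kmol/h; y_C = 77 / 1436 = 0.05362.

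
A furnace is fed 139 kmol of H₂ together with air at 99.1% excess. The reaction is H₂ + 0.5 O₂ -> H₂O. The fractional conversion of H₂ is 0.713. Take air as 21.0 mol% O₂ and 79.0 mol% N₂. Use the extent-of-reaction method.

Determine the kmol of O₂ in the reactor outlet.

Stoichiometric O₂ = 0.5 × 139 = 69.5 kmol; O₂ fed = 69.5 × 1.991 = 138.4 kmol.
N₂ fed = 138.4 × 79/21 = 520.6 kmol.
Fuel reacted = 0.713 × 139 → ξ = 99.11 kmol.
Outlet (n = n₀ + ν ξ):
  H₂: 139 − 1(99.11) = 39.89
  O₂: 138.4 − 0.5(99.11) = 88.82
  N₂: 520.6 (inert)
  H₂O: 0 + 1(99.11) = 99.11

88.8 kmol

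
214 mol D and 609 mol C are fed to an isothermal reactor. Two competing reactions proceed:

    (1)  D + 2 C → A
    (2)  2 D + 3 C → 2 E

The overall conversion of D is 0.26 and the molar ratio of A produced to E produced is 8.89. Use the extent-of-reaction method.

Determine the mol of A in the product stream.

Conversion of D: D consumed = 0.26 × 214 = 55.64 mol = 1ξ₁ + 2ξ₂.
Selectivity: 1ξ₁ / (2ξ₂) = 8.89 → ξ₁ = 17.78 ξ₂.
Substitute: (1·17.78 + 2) ξ₂ = 55.64 → ξ₂ = 2.813 mol, ξ₁ = 50.01 mol.
Outlet amounts (n = n₀ + Σ ν·ξ):
  D: 214 − 1(50.01) − 2(2.813) = 158.4
  C: 609 − 2(50.01) − 3(2.813) = 500.5
  A: 0 + 1(50.01) = 50.01
  E: 0 + 2(2.813) = 5.626

50 mol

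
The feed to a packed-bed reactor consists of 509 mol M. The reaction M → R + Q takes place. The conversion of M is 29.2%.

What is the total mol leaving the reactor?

M reacted = 0.292 × 509 = 148.6 mol; ν_M = −1, so ξ = 148.6/1 = 148.6 mol.
Outlet amounts (n = n₀ + ν ξ):
  M: 509 − 1(148.6) = 360.4
  R: 0 + 1(148.6) = 148.6
  Q: 0 + 1(148.6) = 148.6
Total out = 360.4 + 148.6 + 148.6 = 657.6 mol.

658 mol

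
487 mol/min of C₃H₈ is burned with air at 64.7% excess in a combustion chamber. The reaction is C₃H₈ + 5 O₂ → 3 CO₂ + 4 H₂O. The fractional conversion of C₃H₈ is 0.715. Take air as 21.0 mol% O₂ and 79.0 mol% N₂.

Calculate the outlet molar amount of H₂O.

1390 mol/min

Stoichiometric O₂ = 5 × 487 = 2435 mol/min; O₂ fed = 2435 × 1.647 = 4010 mol/min.
N₂ fed = 4010 × 79/21 = 15090 mol/min.
Fuel reacted = 0.715 × 487 → ξ = 348.2 mol/min.
Outlet (n = n₀ + ν ξ):
  C₃H₈: 487 − 1(348.2) = 138.8
  O₂: 4010 − 5(348.2) = 2269
  N₂: 15090 (inert)
  CO₂: 0 + 3(348.2) = 1045
  H₂O: 0 + 4(348.2) = 1393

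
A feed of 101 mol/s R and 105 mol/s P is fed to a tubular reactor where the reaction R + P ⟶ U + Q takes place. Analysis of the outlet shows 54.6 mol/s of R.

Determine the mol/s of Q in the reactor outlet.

For R: n = n₀ − 1ξ → 54.6 = 101 − 1ξ, giving ξ = 46.4 mol/s.
Outlet amounts (n = n₀ + ν ξ):
  R: 101 − 1(46.4) = 54.6
  P: 105 − 1(46.4) = 58.6
  U: 0 + 1(46.4) = 46.4
  Q: 0 + 1(46.4) = 46.4

46.4 mol/s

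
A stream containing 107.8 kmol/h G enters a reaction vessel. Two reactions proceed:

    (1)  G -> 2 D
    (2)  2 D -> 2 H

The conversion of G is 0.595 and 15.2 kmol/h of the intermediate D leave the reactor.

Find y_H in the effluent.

0.658

Conversion of G: G consumed = 1ξ₁ = 0.595 × 107.8 → ξ₁ = 64.14 kmol/h.
D balance: n_D = 0 + 2ξ₁ − 2ξ₂ = 15.2 → ξ₂ = (2·64.14 − 15.2)/2 = 56.54 kmol/h.
Outlet amounts (n = n₀ + Σ ν·ξ):
  G: 107.8 − 1(64.14) = 43.66
  D: 0 + 2(64.14) − 2(56.54) = 15.2
  H: 0 + 2(56.54) = 113.1
Total out = 171.9 kmol/h; y_H = 113.1 / 171.9 = 0.6577.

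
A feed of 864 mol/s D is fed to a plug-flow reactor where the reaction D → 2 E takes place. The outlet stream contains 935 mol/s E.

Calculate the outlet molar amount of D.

For E: n = n₀ + 2ξ → 935 = 0 + 2ξ, giving ξ = 467.5 mol/s.
Outlet amounts (n = n₀ + ν ξ):
  D: 864 − 1(467.5) = 396.5
  E: 0 + 2(467.5) = 935

396 mol/s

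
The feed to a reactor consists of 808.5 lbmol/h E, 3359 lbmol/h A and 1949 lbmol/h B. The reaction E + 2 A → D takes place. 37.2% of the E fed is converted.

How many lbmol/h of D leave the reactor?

E reacted = 0.372 × 808.5 = 300.8 lbmol/h; ν_E = −1, so ξ = 300.8/1 = 300.8 lbmol/h.
Outlet amounts (n = n₀ + ν ξ):
  E: 808.5 − 1(300.8) = 507.7
  A: 3359 − 2(300.8) = 2757
  D: 0 + 1(300.8) = 300.8
  B: 1949 (inert)

301 lbmol/h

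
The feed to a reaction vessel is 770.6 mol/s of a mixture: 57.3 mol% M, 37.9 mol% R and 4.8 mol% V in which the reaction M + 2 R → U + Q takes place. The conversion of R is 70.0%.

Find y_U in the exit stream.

0.153

R reacted = 0.7 × 292.1 = 204.4 mol/s; ν_R = −2, so ξ = 204.4/2 = 102.2 mol/s.
Outlet amounts (n = n₀ + ν ξ):
  M: 441.6 − 1(102.2) = 339.3
  R: 292.1 − 2(102.2) = 87.62
  U: 0 + 1(102.2) = 102.2
  Q: 0 + 1(102.2) = 102.2
  V: 36.99 (inert)
Total out = 668.4 mol/s; y_U = 102.2 / 668.4 = 0.1529.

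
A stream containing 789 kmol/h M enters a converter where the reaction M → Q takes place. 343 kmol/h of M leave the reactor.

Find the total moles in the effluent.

789 kmol/h

For M: n = n₀ − 1ξ → 343 = 789 − 1ξ, giving ξ = 446 kmol/h.
Outlet amounts (n = n₀ + ν ξ):
  M: 789 − 1(446) = 343
  Q: 0 + 1(446) = 446
Total out = 343 + 446 = 789 kmol/h.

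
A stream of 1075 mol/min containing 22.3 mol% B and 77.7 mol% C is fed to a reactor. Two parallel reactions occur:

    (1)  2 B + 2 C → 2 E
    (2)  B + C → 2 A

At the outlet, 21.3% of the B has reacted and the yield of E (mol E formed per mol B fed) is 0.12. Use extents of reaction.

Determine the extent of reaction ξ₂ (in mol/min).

ξ₂ = 22.3 mol/min

Yield of E: 2ξ₁ / 239.7 = 0.12 → ξ₁ = 14.38 mol/min.
Conversion of B: 2ξ₁ + 1ξ₂ = 0.213 × 239.7 = 51.06 → ξ₂ = 22.29 mol/min.
Outlet amounts (n = n₀ + Σ ν·ξ):
  B: 239.7 − 2(14.38) − 1(22.29) = 188.7
  C: 835.3 − 2(14.38) − 1(22.29) = 784.2
  E: 0 + 2(14.38) = 28.77
  A: 0 + 2(22.29) = 44.59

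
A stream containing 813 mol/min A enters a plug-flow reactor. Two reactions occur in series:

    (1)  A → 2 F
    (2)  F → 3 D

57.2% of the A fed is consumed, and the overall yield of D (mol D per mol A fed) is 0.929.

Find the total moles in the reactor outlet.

Conversion of A: A consumed = 1ξ₁ = 0.572 × 813 → ξ₁ = 465 mol/min.
Yield of D: 3ξ₂ / 813 = 0.929 → ξ₂ = 251.8 mol/min.
Outlet amounts (n = n₀ + Σ ν·ξ):
  A: 813 − 1(465) = 348
  F: 0 + 2(465) − 1(251.8) = 678.3
  D: 0 + 3(251.8) = 755.3
Total out = 348 + 678.3 + 755.3 = 1782 mol/min.

1780 mol/min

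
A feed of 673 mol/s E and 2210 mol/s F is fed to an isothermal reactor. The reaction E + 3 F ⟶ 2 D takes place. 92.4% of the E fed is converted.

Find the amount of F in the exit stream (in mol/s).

344 mol/s

E reacted = 0.924 × 673 = 621.9 mol/s; ν_E = −1, so ξ = 621.9/1 = 621.9 mol/s.
Outlet amounts (n = n₀ + ν ξ):
  E: 673 − 1(621.9) = 51.15
  F: 2210 − 3(621.9) = 344.4
  D: 0 + 2(621.9) = 1244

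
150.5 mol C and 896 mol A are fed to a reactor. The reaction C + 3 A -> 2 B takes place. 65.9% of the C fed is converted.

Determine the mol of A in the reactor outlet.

598 mol

C reacted = 0.659 × 150.5 = 99.18 mol; ν_C = −1, so ξ = 99.18/1 = 99.18 mol.
Outlet amounts (n = n₀ + ν ξ):
  C: 150.5 − 1(99.18) = 51.32
  A: 896 − 3(99.18) = 598.5
  B: 0 + 2(99.18) = 198.4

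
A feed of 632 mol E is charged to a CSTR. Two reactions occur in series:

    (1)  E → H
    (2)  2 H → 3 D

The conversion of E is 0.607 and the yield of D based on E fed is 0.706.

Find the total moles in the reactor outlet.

781 mol

Conversion of E: E consumed = 1ξ₁ = 0.607 × 632 → ξ₁ = 383.6 mol.
Yield of D: 3ξ₂ / 632 = 0.706 → ξ₂ = 148.7 mol.
Outlet amounts (n = n₀ + Σ ν·ξ):
  E: 632 − 1(383.6) = 248.4
  H: 0 + 1(383.6) − 2(148.7) = 86.16
  D: 0 + 3(148.7) = 446.2
Total out = 248.4 + 86.16 + 446.2 = 780.7 mol.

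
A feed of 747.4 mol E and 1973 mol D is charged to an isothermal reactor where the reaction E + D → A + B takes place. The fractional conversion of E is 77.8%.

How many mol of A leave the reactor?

581 mol

E reacted = 0.778 × 747.4 = 581.5 mol; ν_E = −1, so ξ = 581.5/1 = 581.5 mol.
Outlet amounts (n = n₀ + ν ξ):
  E: 747.4 − 1(581.5) = 165.9
  D: 1973 − 1(581.5) = 1392
  A: 0 + 1(581.5) = 581.5
  B: 0 + 1(581.5) = 581.5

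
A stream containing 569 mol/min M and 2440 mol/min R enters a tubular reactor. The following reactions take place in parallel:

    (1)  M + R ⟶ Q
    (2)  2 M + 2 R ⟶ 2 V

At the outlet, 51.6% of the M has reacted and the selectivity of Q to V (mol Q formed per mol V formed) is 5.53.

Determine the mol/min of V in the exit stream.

45 mol/min

Conversion of M: M consumed = 0.516 × 569 = 293.6 mol/min = 1ξ₁ + 2ξ₂.
Selectivity: 1ξ₁ / (2ξ₂) = 5.53 → ξ₁ = 11.06 ξ₂.
Substitute: (1·11.06 + 2) ξ₂ = 293.6 → ξ₂ = 22.48 mol/min, ξ₁ = 248.6 mol/min.
Outlet amounts (n = n₀ + Σ ν·ξ):
  M: 569 − 1(248.6) − 2(22.48) = 275.4
  R: 2440 − 1(248.6) − 2(22.48) = 2146
  Q: 0 + 1(248.6) = 248.6
  V: 0 + 2(22.48) = 44.96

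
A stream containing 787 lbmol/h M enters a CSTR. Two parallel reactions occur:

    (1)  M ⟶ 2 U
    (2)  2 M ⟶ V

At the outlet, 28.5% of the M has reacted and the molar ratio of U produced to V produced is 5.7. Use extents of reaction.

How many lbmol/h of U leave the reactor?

Conversion of M: M consumed = 0.285 × 787 = 224.3 lbmol/h = 1ξ₁ + 2ξ₂.
Selectivity: 2ξ₁ / (1ξ₂) = 5.7 → ξ₁ = 2.85 ξ₂.
Substitute: (1·2.85 + 2) ξ₂ = 224.3 → ξ₂ = 46.25 lbmol/h, ξ₁ = 131.8 lbmol/h.
Outlet amounts (n = n₀ + Σ ν·ξ):
  M: 787 − 1(131.8) − 2(46.25) = 562.7
  U: 0 + 2(131.8) = 263.6
  V: 0 + 1(46.25) = 46.25

264 lbmol/h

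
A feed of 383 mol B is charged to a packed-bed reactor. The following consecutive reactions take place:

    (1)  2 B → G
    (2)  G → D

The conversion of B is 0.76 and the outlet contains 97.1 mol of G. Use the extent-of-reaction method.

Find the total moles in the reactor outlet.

237 mol

Conversion of B: B consumed = 2ξ₁ = 0.76 × 383 → ξ₁ = 145.5 mol.
G balance: n_G = 0 + 1ξ₁ − 1ξ₂ = 97.1 → ξ₂ = (1·145.5 − 97.1)/1 = 48.44 mol.
Outlet amounts (n = n₀ + Σ ν·ξ):
  B: 383 − 2(145.5) = 91.92
  G: 0 + 1(145.5) − 1(48.44) = 97.1
  D: 0 + 1(48.44) = 48.44
Total out = 91.92 + 97.1 + 48.44 = 237.5 mol.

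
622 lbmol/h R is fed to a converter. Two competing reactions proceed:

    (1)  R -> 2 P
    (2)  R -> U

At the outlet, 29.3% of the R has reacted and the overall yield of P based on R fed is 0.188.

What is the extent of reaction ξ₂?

ξ₂ = 124 lbmol/h

Yield of P: 2ξ₁ / 622 = 0.188 → ξ₁ = 58.47 lbmol/h.
Conversion of R: 1ξ₁ + 1ξ₂ = 0.293 × 622 = 182.2 → ξ₂ = 123.8 lbmol/h.
Outlet amounts (n = n₀ + Σ ν·ξ):
  R: 622 − 1(58.47) − 1(123.8) = 439.8
  P: 0 + 2(58.47) = 116.9
  U: 0 + 1(123.8) = 123.8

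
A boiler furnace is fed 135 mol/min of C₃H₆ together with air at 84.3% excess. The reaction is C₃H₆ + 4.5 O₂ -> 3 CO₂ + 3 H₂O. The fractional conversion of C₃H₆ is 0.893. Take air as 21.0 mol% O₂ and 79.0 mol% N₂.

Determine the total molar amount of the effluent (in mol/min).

5530 mol/min

Stoichiometric O₂ = 4.5 × 135 = 607.5 mol/min; O₂ fed = 607.5 × 1.843 = 1120 mol/min.
N₂ fed = 1120 × 79/21 = 4212 mol/min.
Fuel reacted = 0.893 × 135 → ξ = 120.6 mol/min.
Outlet (n = n₀ + ν ξ):
  C₃H₆: 135 − 1(120.6) = 14.44
  O₂: 1120 − 4.5(120.6) = 577.1
  N₂: 4212 (inert)
  CO₂: 0 + 3(120.6) = 361.7
  H₂O: 0 + 3(120.6) = 361.7
Total out = 14.44 + 577.1 + 4212 + 361.7 + 361.7 = 5527 mol/min.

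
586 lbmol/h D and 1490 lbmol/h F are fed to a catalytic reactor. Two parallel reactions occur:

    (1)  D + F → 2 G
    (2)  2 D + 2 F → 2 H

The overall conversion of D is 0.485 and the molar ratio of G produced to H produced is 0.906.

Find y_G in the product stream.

Conversion of D: D consumed = 0.485 × 586 = 284.2 lbmol/h = 1ξ₁ + 2ξ₂.
Selectivity: 2ξ₁ / (2ξ₂) = 0.906 → ξ₁ = 0.906 ξ₂.
Substitute: (1·0.906 + 2) ξ₂ = 284.2 → ξ₂ = 97.8 lbmol/h, ξ₁ = 88.61 lbmol/h.
Outlet amounts (n = n₀ + Σ ν·ξ):
  D: 586 − 1(88.61) − 2(97.8) = 301.8
  F: 1490 − 1(88.61) − 2(97.8) = 1206
  G: 0 + 2(88.61) = 177.2
  H: 0 + 2(97.8) = 195.6
Total out = 1880 lbmol/h; y_G = 177.2 / 1880 = 0.09424.

0.0942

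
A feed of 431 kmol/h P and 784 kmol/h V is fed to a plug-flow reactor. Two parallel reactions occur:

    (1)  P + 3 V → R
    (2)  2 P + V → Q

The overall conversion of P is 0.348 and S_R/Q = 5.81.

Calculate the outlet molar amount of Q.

Conversion of P: P consumed = 0.348 × 431 = 150 kmol/h = 1ξ₁ + 2ξ₂.
Selectivity: 1ξ₁ / (1ξ₂) = 5.81 → ξ₁ = 5.81 ξ₂.
Substitute: (1·5.81 + 2) ξ₂ = 150 → ξ₂ = 19.2 kmol/h, ξ₁ = 111.6 kmol/h.
Outlet amounts (n = n₀ + Σ ν·ξ):
  P: 431 − 1(111.6) − 2(19.2) = 281
  V: 784 − 3(111.6) − 1(19.2) = 430.1
  R: 0 + 1(111.6) = 111.6
  Q: 0 + 1(19.2) = 19.2

19.2 kmol/h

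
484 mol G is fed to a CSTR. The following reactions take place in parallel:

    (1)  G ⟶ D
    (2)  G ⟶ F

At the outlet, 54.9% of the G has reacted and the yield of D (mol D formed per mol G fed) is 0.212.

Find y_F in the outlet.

Yield of D: 1ξ₁ / 484 = 0.212 → ξ₁ = 102.6 mol.
Conversion of G: 1ξ₁ + 1ξ₂ = 0.549 × 484 = 265.7 → ξ₂ = 163.1 mol.
Outlet amounts (n = n₀ + Σ ν·ξ):
  G: 484 − 1(102.6) − 1(163.1) = 218.3
  D: 0 + 1(102.6) = 102.6
  F: 0 + 1(163.1) = 163.1
Total out = 484 mol; y_F = 163.1 / 484 = 0.337.

0.337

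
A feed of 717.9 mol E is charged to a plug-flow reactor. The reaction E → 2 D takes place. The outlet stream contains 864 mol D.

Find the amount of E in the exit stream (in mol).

For D: n = n₀ + 2ξ → 864 = 0 + 2ξ, giving ξ = 432 mol.
Outlet amounts (n = n₀ + ν ξ):
  E: 717.9 − 1(432) = 285.9
  D: 0 + 2(432) = 864

286 mol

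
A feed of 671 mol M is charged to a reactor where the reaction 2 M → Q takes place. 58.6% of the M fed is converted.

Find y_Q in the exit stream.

M reacted = 0.586 × 671 = 393.2 mol; ν_M = −2, so ξ = 393.2/2 = 196.6 mol.
Outlet amounts (n = n₀ + ν ξ):
  M: 671 − 2(196.6) = 277.8
  Q: 0 + 1(196.6) = 196.6
Total out = 474.4 mol; y_Q = 196.6 / 474.4 = 0.4144.

0.414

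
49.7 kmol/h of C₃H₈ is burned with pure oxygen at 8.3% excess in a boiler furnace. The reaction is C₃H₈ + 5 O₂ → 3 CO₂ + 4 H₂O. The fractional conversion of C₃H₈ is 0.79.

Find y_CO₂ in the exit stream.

0.329

Stoichiometric O₂ = 5 × 49.7 = 248.5 kmol/h; O₂ fed = 248.5 × 1.083 = 269.1 kmol/h.
Fuel reacted = 0.79 × 49.7 → ξ = 39.26 kmol/h.
Outlet (n = n₀ + ν ξ):
  C₃H₈: 49.7 − 1(39.26) = 10.44
  O₂: 269.1 − 5(39.26) = 72.81
  CO₂: 0 + 3(39.26) = 117.8
  H₂O: 0 + 4(39.26) = 157.1
Total out = 358.1 kmol/h; y_CO₂ = 117.8 / 358.1 = 0.3289.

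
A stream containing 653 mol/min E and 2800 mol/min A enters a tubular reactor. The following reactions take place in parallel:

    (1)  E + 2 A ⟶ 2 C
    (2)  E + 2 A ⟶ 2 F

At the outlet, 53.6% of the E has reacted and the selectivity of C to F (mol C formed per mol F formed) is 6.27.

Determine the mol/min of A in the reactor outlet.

2100 mol/min

Conversion of E: E consumed = 0.536 × 653 = 350 mol/min = 1ξ₁ + 1ξ₂.
Selectivity: 2ξ₁ / (2ξ₂) = 6.27 → ξ₁ = 6.27 ξ₂.
Substitute: (1·6.27 + 1) ξ₂ = 350 → ξ₂ = 48.14 mol/min, ξ₁ = 301.9 mol/min.
Outlet amounts (n = n₀ + Σ ν·ξ):
  E: 653 − 1(301.9) − 1(48.14) = 303
  A: 2800 − 2(301.9) − 2(48.14) = 2100
  C: 0 + 2(301.9) = 603.7
  F: 0 + 2(48.14) = 96.29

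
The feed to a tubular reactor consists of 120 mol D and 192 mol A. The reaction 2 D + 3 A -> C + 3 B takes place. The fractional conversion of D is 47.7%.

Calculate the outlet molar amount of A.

D reacted = 0.477 × 120 = 57.24 mol; ν_D = −2, so ξ = 57.24/2 = 28.62 mol.
Outlet amounts (n = n₀ + ν ξ):
  D: 120 − 2(28.62) = 62.76
  A: 192 − 3(28.62) = 106.1
  C: 0 + 1(28.62) = 28.62
  B: 0 + 3(28.62) = 85.86

106 mol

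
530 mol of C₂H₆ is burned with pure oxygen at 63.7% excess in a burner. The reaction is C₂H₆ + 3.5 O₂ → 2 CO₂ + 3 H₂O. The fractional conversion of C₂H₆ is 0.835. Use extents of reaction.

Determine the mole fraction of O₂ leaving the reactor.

Stoichiometric O₂ = 3.5 × 530 = 1855 mol; O₂ fed = 1855 × 1.637 = 3037 mol.
Fuel reacted = 0.835 × 530 → ξ = 442.5 mol.
Outlet (n = n₀ + ν ξ):
  C₂H₆: 530 − 1(442.5) = 87.45
  O₂: 3037 − 3.5(442.5) = 1488
  CO₂: 0 + 2(442.5) = 885.1
  H₂O: 0 + 3(442.5) = 1328
Total out = 3788 mol; y_O₂ = 1488 / 3788 = 0.3928.

0.393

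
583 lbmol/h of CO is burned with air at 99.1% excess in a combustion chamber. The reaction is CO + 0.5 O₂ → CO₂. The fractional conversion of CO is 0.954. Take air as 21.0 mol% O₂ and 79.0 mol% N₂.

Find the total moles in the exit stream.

3070 lbmol/h

Stoichiometric O₂ = 0.5 × 583 = 291.5 lbmol/h; O₂ fed = 291.5 × 1.991 = 580.4 lbmol/h.
N₂ fed = 580.4 × 79/21 = 2183 lbmol/h.
Fuel reacted = 0.954 × 583 → ξ = 556.2 lbmol/h.
Outlet (n = n₀ + ν ξ):
  CO: 583 − 1(556.2) = 26.82
  O₂: 580.4 − 0.5(556.2) = 302.3
  N₂: 2183 (inert)
  CO₂: 0 + 1(556.2) = 556.2
Total out = 26.82 + 302.3 + 2183 + 556.2 = 3069 lbmol/h.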